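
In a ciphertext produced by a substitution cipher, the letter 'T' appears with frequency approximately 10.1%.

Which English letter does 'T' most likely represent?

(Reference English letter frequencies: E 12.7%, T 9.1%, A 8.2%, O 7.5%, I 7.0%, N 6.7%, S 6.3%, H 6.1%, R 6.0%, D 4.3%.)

Step 1: The observed frequency is 10.1%.
Step 2: Compare with English frequencies:
  E: 12.7% (difference: 2.6%)
  T: 9.1% (difference: 1.0%) <-- closest
  A: 8.2% (difference: 1.9%)
  O: 7.5% (difference: 2.6%)
  I: 7.0% (difference: 3.1%)
  N: 6.7% (difference: 3.4%)
  S: 6.3% (difference: 3.8%)
  H: 6.1% (difference: 4.0%)
  R: 6.0% (difference: 4.1%)
  D: 4.3% (difference: 5.8%)
Step 3: 'T' most likely represents 'T' (frequency 9.1%).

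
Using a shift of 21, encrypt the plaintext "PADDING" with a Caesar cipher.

Step 1: For each letter, shift forward by 21 positions (mod 26).
  P (position 15) -> position (15+21) mod 26 = 10 -> K
  A (position 0) -> position (0+21) mod 26 = 21 -> V
  D (position 3) -> position (3+21) mod 26 = 24 -> Y
  D (position 3) -> position (3+21) mod 26 = 24 -> Y
  I (position 8) -> position (8+21) mod 26 = 3 -> D
  N (position 13) -> position (13+21) mod 26 = 8 -> I
  G (position 6) -> position (6+21) mod 26 = 1 -> B
Result: KVYYDIB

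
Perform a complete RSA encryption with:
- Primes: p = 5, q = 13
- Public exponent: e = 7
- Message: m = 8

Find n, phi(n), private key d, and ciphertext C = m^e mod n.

Step 1: n = 5 * 13 = 65.
Step 2: phi(n) = (5-1)(13-1) = 4 * 12 = 48.
Step 3: Find d = 7^(-1) mod 48 = 7.
  Verify: 7 * 7 = 49 = 1 (mod 48).
Step 4: C = 8^7 mod 65 = 57.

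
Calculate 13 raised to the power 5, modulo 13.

Step 1: Compute 13^5 mod 13 step by step, reducing modulo 13 at each step.
  13^1 mod 13 = 0
  13^2 mod 13 = (0 * 13) mod 13 = 0
  13^3 mod 13 = (0 * 13) mod 13 = 0
  13^4 mod 13 = (0 * 13) mod 13 = 0
  13^5 mod 13 = (0 * 13) mod 13 = 0
Step 2: Result = 0.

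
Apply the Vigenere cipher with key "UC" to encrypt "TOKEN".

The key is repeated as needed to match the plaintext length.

Step 1: Repeat key to match plaintext length:
  Plaintext: TOKEN
  Key:       UCUCU
Step 2: Encrypt each letter:
  T(19) + U(20) = (19+20) mod 26 = 13 = N
  O(14) + C(2) = (14+2) mod 26 = 16 = Q
  K(10) + U(20) = (10+20) mod 26 = 4 = E
  E(4) + C(2) = (4+2) mod 26 = 6 = G
  N(13) + U(20) = (13+20) mod 26 = 7 = H
Ciphertext: NQEGH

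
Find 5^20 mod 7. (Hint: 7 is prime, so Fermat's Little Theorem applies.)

Step 1: Since 7 is prime, by Fermat's Little Theorem: 5^6 = 1 (mod 7).
Step 2: Reduce exponent: 20 mod 6 = 2.
Step 3: So 5^20 = 5^2 (mod 7).
Step 4: 5^2 mod 7 = 4.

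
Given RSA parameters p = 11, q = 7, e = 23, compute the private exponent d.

Step 1: n = 11 * 7 = 77.
Step 2: phi(n) = 10 * 6 = 60.
Step 3: Find d such that 23 * d = 1 (mod 60).
Step 4: d = 23^(-1) mod 60 = 47.
Verification: 23 * 47 = 1081 = 18 * 60 + 1.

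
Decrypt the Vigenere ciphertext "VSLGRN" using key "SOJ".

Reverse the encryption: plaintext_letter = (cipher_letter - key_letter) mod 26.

Step 1: Extend key: SOJSOJ
Step 2: Decrypt each letter (c - k) mod 26:
  V(21) - S(18) = (21-18) mod 26 = 3 = D
  S(18) - O(14) = (18-14) mod 26 = 4 = E
  L(11) - J(9) = (11-9) mod 26 = 2 = C
  G(6) - S(18) = (6-18) mod 26 = 14 = O
  R(17) - O(14) = (17-14) mod 26 = 3 = D
  N(13) - J(9) = (13-9) mod 26 = 4 = E
Plaintext: DECODE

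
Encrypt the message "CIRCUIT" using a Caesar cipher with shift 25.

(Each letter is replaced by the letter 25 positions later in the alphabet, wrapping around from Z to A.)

Step 1: For each letter, shift forward by 25 positions (mod 26).
  C (position 2) -> position (2+25) mod 26 = 1 -> B
  I (position 8) -> position (8+25) mod 26 = 7 -> H
  R (position 17) -> position (17+25) mod 26 = 16 -> Q
  C (position 2) -> position (2+25) mod 26 = 1 -> B
  U (position 20) -> position (20+25) mod 26 = 19 -> T
  I (position 8) -> position (8+25) mod 26 = 7 -> H
  T (position 19) -> position (19+25) mod 26 = 18 -> S
Result: BHQBTHS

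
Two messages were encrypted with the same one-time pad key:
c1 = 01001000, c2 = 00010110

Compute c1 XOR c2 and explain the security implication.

Step 1: c1 XOR c2 = (m1 XOR k) XOR (m2 XOR k).
Step 2: By XOR associativity/commutativity: = m1 XOR m2 XOR k XOR k = m1 XOR m2.
Step 3: 01001000 XOR 00010110 = 01011110 = 94.
Step 4: The key cancels out! An attacker learns m1 XOR m2 = 94, revealing the relationship between plaintexts.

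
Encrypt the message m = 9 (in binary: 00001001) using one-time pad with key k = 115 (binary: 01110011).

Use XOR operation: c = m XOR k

Step 1: Write out the XOR operation bit by bit:
  Message: 00001001
  Key:     01110011
  XOR:     01111010
Step 2: Convert to decimal: 01111010 = 122.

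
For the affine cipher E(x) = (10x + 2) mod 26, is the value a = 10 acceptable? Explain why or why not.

Step 1: Compute gcd(10, 26).
Step 2: gcd(10, 26) = 2.
Since gcd = 2 != 1, 10 shares a common factor with 26, so it cannot be used.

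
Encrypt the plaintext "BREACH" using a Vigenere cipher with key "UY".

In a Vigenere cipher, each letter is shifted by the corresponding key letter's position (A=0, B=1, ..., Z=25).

Step 1: Repeat key to match plaintext length:
  Plaintext: BREACH
  Key:       UYUYUY
Step 2: Encrypt each letter:
  B(1) + U(20) = (1+20) mod 26 = 21 = V
  R(17) + Y(24) = (17+24) mod 26 = 15 = P
  E(4) + U(20) = (4+20) mod 26 = 24 = Y
  A(0) + Y(24) = (0+24) mod 26 = 24 = Y
  C(2) + U(20) = (2+20) mod 26 = 22 = W
  H(7) + Y(24) = (7+24) mod 26 = 5 = F
Ciphertext: VPYYWF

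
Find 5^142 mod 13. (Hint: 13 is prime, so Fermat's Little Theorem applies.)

Step 1: Since 13 is prime, by Fermat's Little Theorem: 5^12 = 1 (mod 13).
Step 2: Reduce exponent: 142 mod 12 = 10.
Step 3: So 5^142 = 5^10 (mod 13).
Step 4: 5^10 mod 13 = 12.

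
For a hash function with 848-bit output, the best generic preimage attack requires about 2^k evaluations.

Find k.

Step 1: The hash has a 848-bit output.
Step 2: Preimage resistance means: given a digest h(x), it should be infeasible to find any input that hashes to it.
With a 848-bit output there are 2^848 possible digests, so a generic brute-force preimage search costs about 2^848 evaluations.
Step 3: Security level = 848 bits.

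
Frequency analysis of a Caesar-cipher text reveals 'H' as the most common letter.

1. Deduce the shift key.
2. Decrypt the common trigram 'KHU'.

Step 1: In English, 'E' is the most frequent letter (12.7%).
Step 2: The most frequent ciphertext letter is 'H' (position 7).
Step 3: Shift = (7 - 4) mod 26 = 3.
Step 4: Decrypt 'KHU' by shifting back 3:
  K -> H
  H -> E
  U -> R
Step 5: 'KHU' decrypts to 'HER'.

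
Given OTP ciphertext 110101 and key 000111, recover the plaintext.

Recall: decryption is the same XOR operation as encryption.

Step 1: XOR ciphertext with key:
  Ciphertext: 110101
  Key:        000111
  XOR:        110010
Step 2: Plaintext = 110010 = 50 in decimal.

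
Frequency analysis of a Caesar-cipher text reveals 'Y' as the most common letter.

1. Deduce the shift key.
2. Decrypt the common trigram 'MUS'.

Step 1: In English, 'E' is the most frequent letter (12.7%).
Step 2: The most frequent ciphertext letter is 'Y' (position 24).
Step 3: Shift = (24 - 4) mod 26 = 20.
Step 4: Decrypt 'MUS' by shifting back 20:
  M -> S
  U -> A
  S -> Y
Step 5: 'MUS' decrypts to 'SAY'.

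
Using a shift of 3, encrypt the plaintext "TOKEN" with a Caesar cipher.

Step 1: For each letter, shift forward by 3 positions (mod 26).
  T (position 19) -> position (19+3) mod 26 = 22 -> W
  O (position 14) -> position (14+3) mod 26 = 17 -> R
  K (position 10) -> position (10+3) mod 26 = 13 -> N
  E (position 4) -> position (4+3) mod 26 = 7 -> H
  N (position 13) -> position (13+3) mod 26 = 16 -> Q
Result: WRNHQ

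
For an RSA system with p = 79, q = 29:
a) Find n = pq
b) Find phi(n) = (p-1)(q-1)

Step 1: n = p * q = 79 * 29 = 2291.
Step 2: phi(n) = (p-1)(q-1) = 78 * 28 = 2184.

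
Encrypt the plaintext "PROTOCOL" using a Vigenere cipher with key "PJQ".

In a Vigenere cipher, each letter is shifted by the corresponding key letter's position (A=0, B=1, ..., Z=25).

Step 1: Repeat key to match plaintext length:
  Plaintext: PROTOCOL
  Key:       PJQPJQPJ
Step 2: Encrypt each letter:
  P(15) + P(15) = (15+15) mod 26 = 4 = E
  R(17) + J(9) = (17+9) mod 26 = 0 = A
  O(14) + Q(16) = (14+16) mod 26 = 4 = E
  T(19) + P(15) = (19+15) mod 26 = 8 = I
  O(14) + J(9) = (14+9) mod 26 = 23 = X
  C(2) + Q(16) = (2+16) mod 26 = 18 = S
  O(14) + P(15) = (14+15) mod 26 = 3 = D
  L(11) + J(9) = (11+9) mod 26 = 20 = U
Ciphertext: EAEIXSDU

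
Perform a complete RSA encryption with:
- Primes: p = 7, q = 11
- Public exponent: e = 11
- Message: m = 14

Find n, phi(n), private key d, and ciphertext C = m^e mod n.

Step 1: n = 7 * 11 = 77.
Step 2: phi(n) = (7-1)(11-1) = 6 * 10 = 60.
Step 3: Find d = 11^(-1) mod 60 = 11.
  Verify: 11 * 11 = 121 = 1 (mod 60).
Step 4: C = 14^11 mod 77 = 14.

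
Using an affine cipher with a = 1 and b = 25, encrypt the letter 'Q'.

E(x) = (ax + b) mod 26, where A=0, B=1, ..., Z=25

Step 1: Convert 'Q' to number: x = 16.
Step 2: E(16) = (1 * 16 + 25) mod 26 = 41 mod 26 = 15.
Step 3: Convert 15 back to letter: P.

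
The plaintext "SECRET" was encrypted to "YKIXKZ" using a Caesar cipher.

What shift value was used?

Step 1: Compare first letters: S (position 18) -> Y (position 24).
Step 2: Shift = (24 - 18) mod 26 = 6.
The shift value is 6.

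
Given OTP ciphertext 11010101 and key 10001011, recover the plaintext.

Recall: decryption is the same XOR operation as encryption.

Step 1: XOR ciphertext with key:
  Ciphertext: 11010101
  Key:        10001011
  XOR:        01011110
Step 2: Plaintext = 01011110 = 94 in decimal.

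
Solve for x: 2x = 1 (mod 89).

Step 1: We need x such that 2 * x = 1 (mod 89).
Step 2: Using the extended Euclidean algorithm or trial:
  2 * 45 = 90 = 1 * 89 + 1.
Step 3: Since 90 mod 89 = 1, the inverse is x = 45.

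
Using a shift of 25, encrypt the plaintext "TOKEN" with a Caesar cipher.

Step 1: For each letter, shift forward by 25 positions (mod 26).
  T (position 19) -> position (19+25) mod 26 = 18 -> S
  O (position 14) -> position (14+25) mod 26 = 13 -> N
  K (position 10) -> position (10+25) mod 26 = 9 -> J
  E (position 4) -> position (4+25) mod 26 = 3 -> D
  N (position 13) -> position (13+25) mod 26 = 12 -> M
Result: SNJDM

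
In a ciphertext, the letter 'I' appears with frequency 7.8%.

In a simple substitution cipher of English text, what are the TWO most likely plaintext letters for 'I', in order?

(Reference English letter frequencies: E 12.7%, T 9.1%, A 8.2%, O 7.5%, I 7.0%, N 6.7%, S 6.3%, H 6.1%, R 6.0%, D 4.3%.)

Step 1: Observed frequency of 'I' is 7.8%.
Step 2: Compute distances to each reference frequency and sort:
  O (7.5%): difference = 0.3% <-- BEST
  A (8.2%): difference = 0.4% <-- RUNNER-UP
  I (7.0%): difference = 0.8%
  N (6.7%): difference = 1.1%
  T (9.1%): difference = 1.3%
Step 3: Most likely is 'O' (7.5%, diff 0.3%); second most likely is 'A' (8.2%, diff 0.4%).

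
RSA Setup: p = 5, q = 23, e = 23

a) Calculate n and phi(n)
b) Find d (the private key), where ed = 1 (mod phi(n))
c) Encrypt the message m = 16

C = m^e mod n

Step 1: n = 5 * 23 = 115.
Step 2: phi(n) = (5-1)(23-1) = 4 * 22 = 88.
Step 3: Find d = 23^(-1) mod 88 = 23.
  Verify: 23 * 23 = 529 = 1 (mod 88).
Step 4: C = 16^23 mod 115 = 16.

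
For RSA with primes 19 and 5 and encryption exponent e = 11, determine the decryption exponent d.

Step 1: n = 19 * 5 = 95.
Step 2: phi(n) = 18 * 4 = 72.
Step 3: Find d such that 11 * d = 1 (mod 72).
Step 4: d = 11^(-1) mod 72 = 59.
Verification: 11 * 59 = 649 = 9 * 72 + 1.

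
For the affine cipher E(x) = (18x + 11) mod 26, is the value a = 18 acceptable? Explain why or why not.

Step 1: Compute gcd(18, 26).
Step 2: gcd(18, 26) = 2.
Since gcd = 2 != 1, 18 shares a common factor with 26, so it cannot be used.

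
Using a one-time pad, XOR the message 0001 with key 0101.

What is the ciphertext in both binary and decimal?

Step 1: Write out the XOR operation bit by bit:
  Message: 0001
  Key:     0101
  XOR:     0100
Step 2: Convert to decimal: 0100 = 4.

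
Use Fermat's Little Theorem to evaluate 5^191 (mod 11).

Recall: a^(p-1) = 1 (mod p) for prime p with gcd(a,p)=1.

Step 1: Since 11 is prime, by Fermat's Little Theorem: 5^10 = 1 (mod 11).
Step 2: Reduce exponent: 191 mod 10 = 1.
Step 3: So 5^191 = 5^1 (mod 11).
Step 4: 5^1 mod 11 = 5.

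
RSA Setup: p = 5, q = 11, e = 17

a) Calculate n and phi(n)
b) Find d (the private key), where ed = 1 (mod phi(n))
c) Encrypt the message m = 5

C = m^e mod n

Step 1: n = 5 * 11 = 55.
Step 2: phi(n) = (5-1)(11-1) = 4 * 10 = 40.
Step 3: Find d = 17^(-1) mod 40 = 33.
  Verify: 17 * 33 = 561 = 1 (mod 40).
Step 4: C = 5^17 mod 55 = 25.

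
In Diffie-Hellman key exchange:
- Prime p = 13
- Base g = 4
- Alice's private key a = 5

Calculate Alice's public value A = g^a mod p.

Step 1: A = g^a mod p = 4^5 mod 13.
  4^1 mod 13 = 4
  4^2 mod 13 = (4 * 4) mod 13 = 3
  4^3 mod 13 = (3 * 4) mod 13 = 12
  4^4 mod 13 = (12 * 4) mod 13 = 9
  4^5 mod 13 = (9 * 4) mod 13 = 10
Result: A = 10.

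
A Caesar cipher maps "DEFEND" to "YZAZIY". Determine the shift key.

Step 1: Compare first letters: D (position 3) -> Y (position 24).
Step 2: Shift = (24 - 3) mod 26 = 21.
The shift value is 21.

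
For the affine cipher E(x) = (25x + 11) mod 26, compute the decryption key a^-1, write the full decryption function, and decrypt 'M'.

Step 1: Find a^-1, the modular inverse of 25 mod 26.
Step 2: We need 25 * a^-1 = 1 (mod 26).
Step 3: 25 * 25 = 625 = 24 * 26 + 1, so a^-1 = 25.
Step 4: D(y) = 25(y - 11) mod 26.
Step 5: Apply to 'M' (y = 12): D(12) = 25 * (12 - 11) mod 26 = 25 * 1 mod 26 = 25 -> 'Z'.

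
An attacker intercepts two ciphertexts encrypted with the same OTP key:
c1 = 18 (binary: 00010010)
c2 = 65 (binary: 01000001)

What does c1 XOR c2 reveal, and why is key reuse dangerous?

Step 1: c1 XOR c2 = (m1 XOR k) XOR (m2 XOR k).
Step 2: By XOR associativity/commutativity: = m1 XOR m2 XOR k XOR k = m1 XOR m2.
Step 3: 00010010 XOR 01000001 = 01010011 = 83.
Step 4: The key cancels out! An attacker learns m1 XOR m2 = 83, revealing the relationship between plaintexts.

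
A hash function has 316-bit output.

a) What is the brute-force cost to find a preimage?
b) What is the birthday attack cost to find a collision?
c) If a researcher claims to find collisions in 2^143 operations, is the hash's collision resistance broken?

Step 1: Preimage resistance requires brute-force of 2^316 operations.
Step 2: Collision resistance (birthday bound) = 2^(316/2) = 2^158.
Step 3: The claimed attack costs 2^143 operations.
Step 4: Since 2^143 < 2^158, the claimed attack beats the generic birthday bound, so collision resistance is broken.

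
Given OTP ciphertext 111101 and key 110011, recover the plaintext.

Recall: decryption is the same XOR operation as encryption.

Step 1: XOR ciphertext with key:
  Ciphertext: 111101
  Key:        110011
  XOR:        001110
Step 2: Plaintext = 001110 = 14 in decimal.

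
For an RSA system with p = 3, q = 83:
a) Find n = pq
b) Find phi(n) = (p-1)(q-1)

Step 1: n = p * q = 3 * 83 = 249.
Step 2: phi(n) = (p-1)(q-1) = 2 * 82 = 164.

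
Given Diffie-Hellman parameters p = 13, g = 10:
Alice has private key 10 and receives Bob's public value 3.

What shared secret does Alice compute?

Step 1: s = B^a mod p = 3^10 mod 13.
  3^1 mod 13 = 3
  3^2 mod 13 = (3 * 3) mod 13 = 9
  3^3 mod 13 = (9 * 3) mod 13 = 1
  3^4 mod 13 = (1 * 3) mod 13 = 3
  3^5 mod 13 = (3 * 3) mod 13 = 9
  3^6 mod 13 = (9 * 3) mod 13 = 1
  3^7 mod 13 = (1 * 3) mod 13 = 3
  3^8 mod 13 = (3 * 3) mod 13 = 9
  3^9 mod 13 = (9 * 3) mod 13 = 1
  3^10 mod 13 = (1 * 3) mod 13 = 3
Result: shared secret = 3.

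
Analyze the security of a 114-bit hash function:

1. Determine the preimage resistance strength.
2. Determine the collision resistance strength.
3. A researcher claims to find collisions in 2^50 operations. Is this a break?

Step 1: Preimage resistance requires brute-force of 2^114 operations.
Step 2: Collision resistance (birthday bound) = 2^(114/2) = 2^57.
Step 3: The claimed attack costs 2^50 operations.
Step 4: Since 2^50 < 2^57, the claimed attack beats the generic birthday bound, so collision resistance is broken.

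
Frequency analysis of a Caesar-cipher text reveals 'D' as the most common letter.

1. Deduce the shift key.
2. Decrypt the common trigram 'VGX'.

Step 1: In English, 'E' is the most frequent letter (12.7%).
Step 2: The most frequent ciphertext letter is 'D' (position 3).
Step 3: Shift = (3 - 4) mod 26 = 25.
Step 4: Decrypt 'VGX' by shifting back 25:
  V -> W
  G -> H
  X -> Y
Step 5: 'VGX' decrypts to 'WHY'.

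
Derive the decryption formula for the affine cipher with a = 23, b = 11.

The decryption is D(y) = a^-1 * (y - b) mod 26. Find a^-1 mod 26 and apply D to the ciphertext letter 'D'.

Step 1: Find a^-1, the modular inverse of 23 mod 26.
Step 2: We need 23 * a^-1 = 1 (mod 26).
Step 3: 23 * 17 = 391 = 15 * 26 + 1, so a^-1 = 17.
Step 4: D(y) = 17(y - 11) mod 26.
Step 5: Apply to 'D' (y = 3): D(3) = 17 * (3 - 11) mod 26 = 17 * -8 mod 26 = 20 -> 'U'.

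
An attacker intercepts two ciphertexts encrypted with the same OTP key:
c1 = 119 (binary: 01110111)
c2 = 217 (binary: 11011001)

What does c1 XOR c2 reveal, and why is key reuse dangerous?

Step 1: c1 XOR c2 = (m1 XOR k) XOR (m2 XOR k).
Step 2: By XOR associativity/commutativity: = m1 XOR m2 XOR k XOR k = m1 XOR m2.
Step 3: 01110111 XOR 11011001 = 10101110 = 174.
Step 4: The key cancels out! An attacker learns m1 XOR m2 = 174, revealing the relationship between plaintexts.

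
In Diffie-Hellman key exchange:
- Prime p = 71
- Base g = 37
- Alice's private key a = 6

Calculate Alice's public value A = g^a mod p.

Step 1: A = g^a mod p = 37^6 mod 71.
  37^1 mod 71 = 37
  37^2 mod 71 = (37 * 37) mod 71 = 20
  37^3 mod 71 = (20 * 37) mod 71 = 30
  37^4 mod 71 = (30 * 37) mod 71 = 45
  37^5 mod 71 = (45 * 37) mod 71 = 32
  37^6 mod 71 = (32 * 37) mod 71 = 48
Result: A = 48.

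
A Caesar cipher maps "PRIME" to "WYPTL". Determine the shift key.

Step 1: Compare first letters: P (position 15) -> W (position 22).
Step 2: Shift = (22 - 15) mod 26 = 7.
The shift value is 7.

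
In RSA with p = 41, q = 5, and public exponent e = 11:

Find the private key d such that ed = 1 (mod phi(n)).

Step 1: n = 41 * 5 = 205.
Step 2: phi(n) = 40 * 4 = 160.
Step 3: Find d such that 11 * d = 1 (mod 160).
Step 4: d = 11^(-1) mod 160 = 131.
Verification: 11 * 131 = 1441 = 9 * 160 + 1.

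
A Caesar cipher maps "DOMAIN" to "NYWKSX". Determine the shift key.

Step 1: Compare first letters: D (position 3) -> N (position 13).
Step 2: Shift = (13 - 3) mod 26 = 10.
The shift value is 10.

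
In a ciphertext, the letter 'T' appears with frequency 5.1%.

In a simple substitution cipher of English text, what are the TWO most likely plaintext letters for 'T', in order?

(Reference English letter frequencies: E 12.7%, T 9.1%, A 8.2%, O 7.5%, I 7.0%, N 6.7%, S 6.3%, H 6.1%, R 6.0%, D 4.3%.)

Step 1: Observed frequency of 'T' is 5.1%.
Step 2: Compute distances to each reference frequency and sort:
  D (4.3%): difference = 0.8% <-- BEST
  R (6.0%): difference = 0.9% <-- RUNNER-UP
  H (6.1%): difference = 1.0%
  S (6.3%): difference = 1.2%
  N (6.7%): difference = 1.6%
Step 3: Most likely is 'D' (4.3%, diff 0.8%); second most likely is 'R' (6.0%, diff 0.9%).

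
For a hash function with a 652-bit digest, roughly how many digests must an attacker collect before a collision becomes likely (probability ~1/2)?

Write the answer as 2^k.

Step 1: The birthday paradox gives collision probability ~50% after sqrt(2^n) = 2^(n/2) hashes.
Step 2: For 652-bit output: 2^(652/2) = 2^326.
Step 3: Approximately 2^326 hash computations needed.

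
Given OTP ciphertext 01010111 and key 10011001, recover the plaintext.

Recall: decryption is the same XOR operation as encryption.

Step 1: XOR ciphertext with key:
  Ciphertext: 01010111
  Key:        10011001
  XOR:        11001110
Step 2: Plaintext = 11001110 = 206 in decimal.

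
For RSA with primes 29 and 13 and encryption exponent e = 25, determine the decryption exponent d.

Step 1: n = 29 * 13 = 377.
Step 2: phi(n) = 28 * 12 = 336.
Step 3: Find d such that 25 * d = 1 (mod 336).
Step 4: d = 25^(-1) mod 336 = 121.
Verification: 25 * 121 = 3025 = 9 * 336 + 1.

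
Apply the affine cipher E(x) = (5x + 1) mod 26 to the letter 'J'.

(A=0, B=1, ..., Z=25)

Step 1: Convert 'J' to number: x = 9.
Step 2: E(9) = (5 * 9 + 1) mod 26 = 46 mod 26 = 20.
Step 3: Convert 20 back to letter: U.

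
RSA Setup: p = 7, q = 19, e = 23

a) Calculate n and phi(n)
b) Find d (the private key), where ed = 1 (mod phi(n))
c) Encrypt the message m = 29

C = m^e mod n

Step 1: n = 7 * 19 = 133.
Step 2: phi(n) = (7-1)(19-1) = 6 * 18 = 108.
Step 3: Find d = 23^(-1) mod 108 = 47.
  Verify: 23 * 47 = 1081 = 1 (mod 108).
Step 4: C = 29^23 mod 133 = 22.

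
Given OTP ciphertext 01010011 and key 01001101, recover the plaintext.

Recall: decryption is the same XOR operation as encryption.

Step 1: XOR ciphertext with key:
  Ciphertext: 01010011
  Key:        01001101
  XOR:        00011110
Step 2: Plaintext = 00011110 = 30 in decimal.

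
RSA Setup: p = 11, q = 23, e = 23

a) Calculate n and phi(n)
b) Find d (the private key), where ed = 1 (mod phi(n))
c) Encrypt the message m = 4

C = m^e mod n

Step 1: n = 11 * 23 = 253.
Step 2: phi(n) = (11-1)(23-1) = 10 * 22 = 220.
Step 3: Find d = 23^(-1) mod 220 = 67.
  Verify: 23 * 67 = 1541 = 1 (mod 220).
Step 4: C = 4^23 mod 253 = 119.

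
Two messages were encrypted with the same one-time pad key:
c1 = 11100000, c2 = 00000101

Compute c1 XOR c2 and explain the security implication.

Step 1: c1 XOR c2 = (m1 XOR k) XOR (m2 XOR k).
Step 2: By XOR associativity/commutativity: = m1 XOR m2 XOR k XOR k = m1 XOR m2.
Step 3: 11100000 XOR 00000101 = 11100101 = 229.
Step 4: The key cancels out! An attacker learns m1 XOR m2 = 229, revealing the relationship between plaintexts.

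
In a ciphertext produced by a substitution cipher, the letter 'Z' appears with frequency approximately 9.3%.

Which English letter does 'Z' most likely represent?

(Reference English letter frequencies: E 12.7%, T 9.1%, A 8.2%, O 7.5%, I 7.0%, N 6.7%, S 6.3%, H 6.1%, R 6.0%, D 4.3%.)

Step 1: The observed frequency is 9.3%.
Step 2: Compare with English frequencies:
  E: 12.7% (difference: 3.4%)
  T: 9.1% (difference: 0.2%) <-- closest
  A: 8.2% (difference: 1.1%)
  O: 7.5% (difference: 1.8%)
  I: 7.0% (difference: 2.3%)
  N: 6.7% (difference: 2.6%)
  S: 6.3% (difference: 3.0%)
  H: 6.1% (difference: 3.2%)
  R: 6.0% (difference: 3.3%)
  D: 4.3% (difference: 5.0%)
Step 3: 'Z' most likely represents 'T' (frequency 9.1%).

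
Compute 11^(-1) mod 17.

Step 1: We need x such that 11 * x = 1 (mod 17).
Step 2: Using the extended Euclidean algorithm or trial:
  11 * 14 = 154 = 9 * 17 + 1.
Step 3: Since 154 mod 17 = 1, the inverse is x = 14.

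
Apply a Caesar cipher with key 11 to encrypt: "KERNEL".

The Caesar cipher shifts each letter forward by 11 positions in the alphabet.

Step 1: For each letter, shift forward by 11 positions (mod 26).
  K (position 10) -> position (10+11) mod 26 = 21 -> V
  E (position 4) -> position (4+11) mod 26 = 15 -> P
  R (position 17) -> position (17+11) mod 26 = 2 -> C
  N (position 13) -> position (13+11) mod 26 = 24 -> Y
  E (position 4) -> position (4+11) mod 26 = 15 -> P
  L (position 11) -> position (11+11) mod 26 = 22 -> W
Result: VPCYPW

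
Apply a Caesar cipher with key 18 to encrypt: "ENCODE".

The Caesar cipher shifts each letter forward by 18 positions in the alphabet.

Step 1: For each letter, shift forward by 18 positions (mod 26).
  E (position 4) -> position (4+18) mod 26 = 22 -> W
  N (position 13) -> position (13+18) mod 26 = 5 -> F
  C (position 2) -> position (2+18) mod 26 = 20 -> U
  O (position 14) -> position (14+18) mod 26 = 6 -> G
  D (position 3) -> position (3+18) mod 26 = 21 -> V
  E (position 4) -> position (4+18) mod 26 = 22 -> W
Result: WFUGVW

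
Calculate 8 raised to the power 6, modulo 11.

Step 1: Compute 8^6 mod 11 step by step, reducing modulo 11 at each step.
  8^1 mod 11 = 8
  8^2 mod 11 = (8 * 8) mod 11 = 9
  8^3 mod 11 = (9 * 8) mod 11 = 6
  8^4 mod 11 = (6 * 8) mod 11 = 4
  8^5 mod 11 = (4 * 8) mod 11 = 10
  8^6 mod 11 = (10 * 8) mod 11 = 3
Step 2: Result = 3.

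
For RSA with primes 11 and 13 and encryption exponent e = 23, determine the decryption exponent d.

Step 1: n = 11 * 13 = 143.
Step 2: phi(n) = 10 * 12 = 120.
Step 3: Find d such that 23 * d = 1 (mod 120).
Step 4: d = 23^(-1) mod 120 = 47.
Verification: 23 * 47 = 1081 = 9 * 120 + 1.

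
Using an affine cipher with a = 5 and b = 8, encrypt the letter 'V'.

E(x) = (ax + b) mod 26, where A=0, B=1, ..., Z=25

Step 1: Convert 'V' to number: x = 21.
Step 2: E(21) = (5 * 21 + 8) mod 26 = 113 mod 26 = 9.
Step 3: Convert 9 back to letter: J.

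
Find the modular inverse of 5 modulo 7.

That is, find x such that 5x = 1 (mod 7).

Step 1: We need x such that 5 * x = 1 (mod 7).
Step 2: Using the extended Euclidean algorithm or trial:
  5 * 3 = 15 = 2 * 7 + 1.
Step 3: Since 15 mod 7 = 1, the inverse is x = 3.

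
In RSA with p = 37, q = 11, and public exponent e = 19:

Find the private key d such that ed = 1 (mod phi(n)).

Step 1: n = 37 * 11 = 407.
Step 2: phi(n) = 36 * 10 = 360.
Step 3: Find d such that 19 * d = 1 (mod 360).
Step 4: d = 19^(-1) mod 360 = 19.
Verification: 19 * 19 = 361 = 1 * 360 + 1.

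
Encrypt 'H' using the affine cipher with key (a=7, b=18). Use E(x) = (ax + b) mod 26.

Step 1: Convert 'H' to number: x = 7.
Step 2: E(7) = (7 * 7 + 18) mod 26 = 67 mod 26 = 15.
Step 3: Convert 15 back to letter: P.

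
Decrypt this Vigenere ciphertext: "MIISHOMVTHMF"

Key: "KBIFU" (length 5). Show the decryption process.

Step 1: Key 'KBIFU' has length 5. Extended key: KBIFUKBIFUKB
Step 2: Decrypt each position:
  M(12) - K(10) = 2 = C
  I(8) - B(1) = 7 = H
  I(8) - I(8) = 0 = A
  S(18) - F(5) = 13 = N
  H(7) - U(20) = 13 = N
  O(14) - K(10) = 4 = E
  M(12) - B(1) = 11 = L
  V(21) - I(8) = 13 = N
  T(19) - F(5) = 14 = O
  H(7) - U(20) = 13 = N
  M(12) - K(10) = 2 = C
  F(5) - B(1) = 4 = E
Plaintext: CHANNELNONCE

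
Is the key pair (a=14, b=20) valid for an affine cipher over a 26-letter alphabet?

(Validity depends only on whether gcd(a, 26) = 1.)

Step 1: Compute gcd(14, 26).
Step 2: gcd(14, 26) = 2.
Since gcd = 2 != 1, 14 shares a common factor with 26, so it cannot be used.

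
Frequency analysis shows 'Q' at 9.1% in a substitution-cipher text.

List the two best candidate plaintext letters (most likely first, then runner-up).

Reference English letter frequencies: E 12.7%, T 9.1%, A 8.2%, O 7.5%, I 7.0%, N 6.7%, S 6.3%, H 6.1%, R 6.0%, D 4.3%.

Step 1: Observed frequency of 'Q' is 9.1%.
Step 2: Compute distances to each reference frequency and sort:
  T (9.1%): difference = 0.0% <-- BEST
  A (8.2%): difference = 0.9% <-- RUNNER-UP
  O (7.5%): difference = 1.6%
  I (7.0%): difference = 2.1%
  N (6.7%): difference = 2.4%
Step 3: Most likely is 'T' (9.1%, diff 0.0%); second most likely is 'A' (8.2%, diff 0.9%).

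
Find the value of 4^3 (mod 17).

Step 1: Compute 4^3 mod 17 step by step, reducing modulo 17 at each step.
  4^1 mod 17 = 4
  4^2 mod 17 = (4 * 4) mod 17 = 16
  4^3 mod 17 = (16 * 4) mod 17 = 13
Step 2: Result = 13.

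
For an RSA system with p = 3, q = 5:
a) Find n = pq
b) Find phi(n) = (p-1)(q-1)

Step 1: n = p * q = 3 * 5 = 15.
Step 2: phi(n) = (p-1)(q-1) = 2 * 4 = 8.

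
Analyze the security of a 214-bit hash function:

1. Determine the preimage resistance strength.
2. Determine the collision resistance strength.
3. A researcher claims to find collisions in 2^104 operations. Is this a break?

Step 1: Preimage resistance requires brute-force of 2^214 operations.
Step 2: Collision resistance (birthday bound) = 2^(214/2) = 2^107.
Step 3: The claimed attack costs 2^104 operations.
Step 4: Since 2^104 < 2^107, the claimed attack beats the generic birthday bound, so collision resistance is broken.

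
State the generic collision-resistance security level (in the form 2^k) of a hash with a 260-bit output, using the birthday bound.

Step 1: The birthday paradox gives collision probability ~50% after sqrt(2^n) = 2^(n/2) hashes.
Step 2: For 260-bit output: 2^(260/2) = 2^130.
Step 3: Approximately 2^130 hash computations needed.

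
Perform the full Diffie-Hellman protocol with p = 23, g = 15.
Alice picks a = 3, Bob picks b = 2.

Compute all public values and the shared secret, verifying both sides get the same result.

Step 1: A = g^a mod p = 15^3 mod 23 = 17.
Step 2: B = g^b mod p = 15^2 mod 23 = 18.
Step 3: Alice computes s = B^a mod p = 18^3 mod 23 = 13.
Step 4: Bob computes s = A^b mod p = 17^2 mod 23 = 13.
Both sides agree: shared secret = 13.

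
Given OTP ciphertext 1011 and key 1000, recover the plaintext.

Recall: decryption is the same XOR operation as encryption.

Step 1: XOR ciphertext with key:
  Ciphertext: 1011
  Key:        1000
  XOR:        0011
Step 2: Plaintext = 0011 = 3 in decimal.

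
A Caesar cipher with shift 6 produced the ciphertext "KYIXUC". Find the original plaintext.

Step 1: Reverse the shift by subtracting 6 from each letter position.
  K (position 10) -> position (10-6) mod 26 = 4 -> E
  Y (position 24) -> position (24-6) mod 26 = 18 -> S
  I (position 8) -> position (8-6) mod 26 = 2 -> C
  X (position 23) -> position (23-6) mod 26 = 17 -> R
  U (position 20) -> position (20-6) mod 26 = 14 -> O
  C (position 2) -> position (2-6) mod 26 = 22 -> W
Decrypted message: ESCROW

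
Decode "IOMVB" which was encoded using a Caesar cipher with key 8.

Step 1: Reverse the shift by subtracting 8 from each letter position.
  I (position 8) -> position (8-8) mod 26 = 0 -> A
  O (position 14) -> position (14-8) mod 26 = 6 -> G
  M (position 12) -> position (12-8) mod 26 = 4 -> E
  V (position 21) -> position (21-8) mod 26 = 13 -> N
  B (position 1) -> position (1-8) mod 26 = 19 -> T
Decrypted message: AGENT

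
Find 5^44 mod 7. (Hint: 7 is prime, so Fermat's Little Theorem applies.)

Step 1: Since 7 is prime, by Fermat's Little Theorem: 5^6 = 1 (mod 7).
Step 2: Reduce exponent: 44 mod 6 = 2.
Step 3: So 5^44 = 5^2 (mod 7).
Step 4: 5^2 mod 7 = 4.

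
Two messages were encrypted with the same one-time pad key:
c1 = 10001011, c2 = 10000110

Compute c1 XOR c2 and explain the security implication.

Step 1: c1 XOR c2 = (m1 XOR k) XOR (m2 XOR k).
Step 2: By XOR associativity/commutativity: = m1 XOR m2 XOR k XOR k = m1 XOR m2.
Step 3: 10001011 XOR 10000110 = 00001101 = 13.
Step 4: The key cancels out! An attacker learns m1 XOR m2 = 13, revealing the relationship between plaintexts.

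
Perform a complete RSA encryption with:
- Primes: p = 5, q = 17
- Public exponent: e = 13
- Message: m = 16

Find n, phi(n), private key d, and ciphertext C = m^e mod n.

Step 1: n = 5 * 17 = 85.
Step 2: phi(n) = (5-1)(17-1) = 4 * 16 = 64.
Step 3: Find d = 13^(-1) mod 64 = 5.
  Verify: 13 * 5 = 65 = 1 (mod 64).
Step 4: C = 16^13 mod 85 = 16.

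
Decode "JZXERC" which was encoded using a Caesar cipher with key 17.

Step 1: Reverse the shift by subtracting 17 from each letter position.
  J (position 9) -> position (9-17) mod 26 = 18 -> S
  Z (position 25) -> position (25-17) mod 26 = 8 -> I
  X (position 23) -> position (23-17) mod 26 = 6 -> G
  E (position 4) -> position (4-17) mod 26 = 13 -> N
  R (position 17) -> position (17-17) mod 26 = 0 -> A
  C (position 2) -> position (2-17) mod 26 = 11 -> L
Decrypted message: SIGNAL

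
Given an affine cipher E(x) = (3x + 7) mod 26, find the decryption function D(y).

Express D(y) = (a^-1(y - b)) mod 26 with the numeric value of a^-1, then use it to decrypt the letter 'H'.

Step 1: Find a^-1, the modular inverse of 3 mod 26.
Step 2: We need 3 * a^-1 = 1 (mod 26).
Step 3: 3 * 9 = 27 = 1 * 26 + 1, so a^-1 = 9.
Step 4: D(y) = 9(y - 7) mod 26.
Step 5: Apply to 'H' (y = 7): D(7) = 9 * (7 - 7) mod 26 = 9 * 0 mod 26 = 0 -> 'A'.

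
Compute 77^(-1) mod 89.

Step 1: We need x such that 77 * x = 1 (mod 89).
Step 2: Using the extended Euclidean algorithm or trial:
  77 * 37 = 2849 = 32 * 89 + 1.
Step 3: Since 2849 mod 89 = 1, the inverse is x = 37.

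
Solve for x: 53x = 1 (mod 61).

Step 1: We need x such that 53 * x = 1 (mod 61).
Step 2: Using the extended Euclidean algorithm or trial:
  53 * 38 = 2014 = 33 * 61 + 1.
Step 3: Since 2014 mod 61 = 1, the inverse is x = 38.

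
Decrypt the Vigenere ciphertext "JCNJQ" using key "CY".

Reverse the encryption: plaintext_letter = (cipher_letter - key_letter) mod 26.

Step 1: Extend key: CYCYC
Step 2: Decrypt each letter (c - k) mod 26:
  J(9) - C(2) = (9-2) mod 26 = 7 = H
  C(2) - Y(24) = (2-24) mod 26 = 4 = E
  N(13) - C(2) = (13-2) mod 26 = 11 = L
  J(9) - Y(24) = (9-24) mod 26 = 11 = L
  Q(16) - C(2) = (16-2) mod 26 = 14 = O
Plaintext: HELLO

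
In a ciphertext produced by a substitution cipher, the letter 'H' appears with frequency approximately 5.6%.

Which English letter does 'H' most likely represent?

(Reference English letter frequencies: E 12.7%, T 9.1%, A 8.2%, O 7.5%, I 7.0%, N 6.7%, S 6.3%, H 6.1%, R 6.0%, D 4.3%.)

Step 1: The observed frequency is 5.6%.
Step 2: Compare with English frequencies:
  E: 12.7% (difference: 7.1%)
  T: 9.1% (difference: 3.5%)
  A: 8.2% (difference: 2.6%)
  O: 7.5% (difference: 1.9%)
  I: 7.0% (difference: 1.4%)
  N: 6.7% (difference: 1.1%)
  S: 6.3% (difference: 0.7%)
  H: 6.1% (difference: 0.5%)
  R: 6.0% (difference: 0.4%) <-- closest
  D: 4.3% (difference: 1.3%)
Step 3: 'H' most likely represents 'R' (frequency 6.0%).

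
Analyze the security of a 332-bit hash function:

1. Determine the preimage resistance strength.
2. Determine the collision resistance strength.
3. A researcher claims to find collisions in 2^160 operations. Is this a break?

Step 1: Preimage resistance requires brute-force of 2^332 operations.
Step 2: Collision resistance (birthday bound) = 2^(332/2) = 2^166.
Step 3: The claimed attack costs 2^160 operations.
Step 4: Since 2^160 < 2^166, the claimed attack beats the generic birthday bound, so collision resistance is broken.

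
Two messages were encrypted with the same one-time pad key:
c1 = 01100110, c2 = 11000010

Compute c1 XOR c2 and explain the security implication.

Step 1: c1 XOR c2 = (m1 XOR k) XOR (m2 XOR k).
Step 2: By XOR associativity/commutativity: = m1 XOR m2 XOR k XOR k = m1 XOR m2.
Step 3: 01100110 XOR 11000010 = 10100100 = 164.
Step 4: The key cancels out! An attacker learns m1 XOR m2 = 164, revealing the relationship between plaintexts.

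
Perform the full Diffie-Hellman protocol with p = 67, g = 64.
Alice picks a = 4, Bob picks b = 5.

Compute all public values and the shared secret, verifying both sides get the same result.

Step 1: A = g^a mod p = 64^4 mod 67 = 14.
Step 2: B = g^b mod p = 64^5 mod 67 = 25.
Step 3: Alice computes s = B^a mod p = 25^4 mod 67 = 15.
Step 4: Bob computes s = A^b mod p = 14^5 mod 67 = 15.
Both sides agree: shared secret = 15.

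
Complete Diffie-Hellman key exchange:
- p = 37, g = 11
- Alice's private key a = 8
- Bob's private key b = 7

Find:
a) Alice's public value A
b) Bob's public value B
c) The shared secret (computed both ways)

Step 1: A = g^a mod p = 11^8 mod 37 = 10.
Step 2: B = g^b mod p = 11^7 mod 37 = 11.
Step 3: Alice computes s = B^a mod p = 11^8 mod 37 = 10.
Step 4: Bob computes s = A^b mod p = 10^7 mod 37 = 10.
Both sides agree: shared secret = 10.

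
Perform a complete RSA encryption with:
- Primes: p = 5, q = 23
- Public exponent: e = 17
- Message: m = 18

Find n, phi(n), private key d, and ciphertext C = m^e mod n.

Step 1: n = 5 * 23 = 115.
Step 2: phi(n) = (5-1)(23-1) = 4 * 22 = 88.
Step 3: Find d = 17^(-1) mod 88 = 57.
  Verify: 17 * 57 = 969 = 1 (mod 88).
Step 4: C = 18^17 mod 115 = 8.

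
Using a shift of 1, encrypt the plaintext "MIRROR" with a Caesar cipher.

Step 1: For each letter, shift forward by 1 positions (mod 26).
  M (position 12) -> position (12+1) mod 26 = 13 -> N
  I (position 8) -> position (8+1) mod 26 = 9 -> J
  R (position 17) -> position (17+1) mod 26 = 18 -> S
  R (position 17) -> position (17+1) mod 26 = 18 -> S
  O (position 14) -> position (14+1) mod 26 = 15 -> P
  R (position 17) -> position (17+1) mod 26 = 18 -> S
Result: NJSSPS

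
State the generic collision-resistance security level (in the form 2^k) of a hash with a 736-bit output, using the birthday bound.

Step 1: The birthday paradox gives collision probability ~50% after sqrt(2^n) = 2^(n/2) hashes.
Step 2: For 736-bit output: 2^(736/2) = 2^368.
Step 3: Approximately 2^368 hash computations needed.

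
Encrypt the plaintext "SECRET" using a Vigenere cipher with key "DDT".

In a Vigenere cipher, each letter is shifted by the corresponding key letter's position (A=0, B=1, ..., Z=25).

Step 1: Repeat key to match plaintext length:
  Plaintext: SECRET
  Key:       DDTDDT
Step 2: Encrypt each letter:
  S(18) + D(3) = (18+3) mod 26 = 21 = V
  E(4) + D(3) = (4+3) mod 26 = 7 = H
  C(2) + T(19) = (2+19) mod 26 = 21 = V
  R(17) + D(3) = (17+3) mod 26 = 20 = U
  E(4) + D(3) = (4+3) mod 26 = 7 = H
  T(19) + T(19) = (19+19) mod 26 = 12 = M
Ciphertext: VHVUHM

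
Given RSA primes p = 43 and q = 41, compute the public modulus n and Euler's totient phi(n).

Step 1: n = p * q = 43 * 41 = 1763.
Step 2: phi(n) = (p-1)(q-1) = 42 * 40 = 1680.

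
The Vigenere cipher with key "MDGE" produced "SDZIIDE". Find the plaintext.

Step 1: Extend key: MDGEMDG
Step 2: Decrypt each letter (c - k) mod 26:
  S(18) - M(12) = (18-12) mod 26 = 6 = G
  D(3) - D(3) = (3-3) mod 26 = 0 = A
  Z(25) - G(6) = (25-6) mod 26 = 19 = T
  I(8) - E(4) = (8-4) mod 26 = 4 = E
  I(8) - M(12) = (8-12) mod 26 = 22 = W
  D(3) - D(3) = (3-3) mod 26 = 0 = A
  E(4) - G(6) = (4-6) mod 26 = 24 = Y
Plaintext: GATEWAY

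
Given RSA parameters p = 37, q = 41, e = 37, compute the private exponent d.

Step 1: n = 37 * 41 = 1517.
Step 2: phi(n) = 36 * 40 = 1440.
Step 3: Find d such that 37 * d = 1 (mod 1440).
Step 4: d = 37^(-1) mod 1440 = 973.
Verification: 37 * 973 = 36001 = 25 * 1440 + 1.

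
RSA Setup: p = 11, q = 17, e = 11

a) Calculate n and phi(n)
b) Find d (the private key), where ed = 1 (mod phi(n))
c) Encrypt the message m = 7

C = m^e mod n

Step 1: n = 11 * 17 = 187.
Step 2: phi(n) = (11-1)(17-1) = 10 * 16 = 160.
Step 3: Find d = 11^(-1) mod 160 = 131.
  Verify: 11 * 131 = 1441 = 1 (mod 160).
Step 4: C = 7^11 mod 187 = 150.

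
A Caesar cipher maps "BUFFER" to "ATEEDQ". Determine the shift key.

Step 1: Compare first letters: B (position 1) -> A (position 0).
Step 2: Shift = (0 - 1) mod 26 = 25.
The shift value is 25.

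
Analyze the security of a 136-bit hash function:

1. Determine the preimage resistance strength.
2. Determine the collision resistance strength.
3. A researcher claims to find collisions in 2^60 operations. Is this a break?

Step 1: Preimage resistance requires brute-force of 2^136 operations.
Step 2: Collision resistance (birthday bound) = 2^(136/2) = 2^68.
Step 3: The claimed attack costs 2^60 operations.
Step 4: Since 2^60 < 2^68, the claimed attack beats the generic birthday bound, so collision resistance is broken.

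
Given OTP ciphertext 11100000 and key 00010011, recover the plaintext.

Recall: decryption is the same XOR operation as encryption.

Step 1: XOR ciphertext with key:
  Ciphertext: 11100000
  Key:        00010011
  XOR:        11110011
Step 2: Plaintext = 11110011 = 243 in decimal.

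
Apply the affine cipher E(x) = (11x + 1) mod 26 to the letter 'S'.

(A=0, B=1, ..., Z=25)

Step 1: Convert 'S' to number: x = 18.
Step 2: E(18) = (11 * 18 + 1) mod 26 = 199 mod 26 = 17.
Step 3: Convert 17 back to letter: R.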